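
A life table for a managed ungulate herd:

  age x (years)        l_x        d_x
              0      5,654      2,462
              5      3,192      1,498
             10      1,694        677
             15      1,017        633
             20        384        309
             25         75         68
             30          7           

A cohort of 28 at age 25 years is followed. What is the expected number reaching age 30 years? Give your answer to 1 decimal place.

The relevant probability is 7/75 = 0.093333.
Expected number = 28 × 0.093333 = 2.6.

2.6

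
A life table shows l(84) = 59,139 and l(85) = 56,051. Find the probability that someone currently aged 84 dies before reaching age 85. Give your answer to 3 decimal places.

0.052

P(die before 85 | alive at 84) = 1 − l(85)/l(84) = 1 − 56,051/59,139 = (3,088)/59,139 = 0.052216.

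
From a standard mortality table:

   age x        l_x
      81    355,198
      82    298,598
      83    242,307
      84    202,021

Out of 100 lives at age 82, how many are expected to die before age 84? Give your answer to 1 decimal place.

32.3

The relevant probability is 1 − 202,021/298,598 = 0.323435.
Expected number = 100 × 0.323435 = 32.3.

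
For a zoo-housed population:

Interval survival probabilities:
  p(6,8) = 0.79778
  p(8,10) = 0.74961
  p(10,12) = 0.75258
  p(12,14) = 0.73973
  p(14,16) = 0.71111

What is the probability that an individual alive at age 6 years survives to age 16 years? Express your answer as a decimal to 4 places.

0.2367

The overall survival probability is 0.79778 × 0.74961 × 0.75258 × 0.73973 × 0.71111.
= 0.236745.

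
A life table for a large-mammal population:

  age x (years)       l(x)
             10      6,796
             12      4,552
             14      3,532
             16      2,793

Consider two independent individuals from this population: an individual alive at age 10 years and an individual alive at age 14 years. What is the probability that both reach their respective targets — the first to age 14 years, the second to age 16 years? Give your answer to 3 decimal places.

0.411

p₁ = l(14)/l(10) = 3,532/6,796 = 0.519717; p₂ = l(16)/l(14) = 2,793/3,532 = 0.790770.
P(both) = p₁ × p₂ = 0.519717 × 0.790770 = 0.410977.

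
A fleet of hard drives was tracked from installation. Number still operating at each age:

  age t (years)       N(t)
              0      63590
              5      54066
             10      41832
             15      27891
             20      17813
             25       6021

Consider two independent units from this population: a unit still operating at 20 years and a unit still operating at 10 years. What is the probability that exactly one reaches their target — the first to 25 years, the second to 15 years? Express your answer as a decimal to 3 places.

0.554

p₁ = N(25)/N(20) = 6021/17813 = 0.338012; p₂ = N(15)/N(10) = 27891/41832 = 0.666738.
P(exactly one) = p₁(1−p₂) + (1−p₁)p₂ = 0.112647 + 0.441373 = 0.554019.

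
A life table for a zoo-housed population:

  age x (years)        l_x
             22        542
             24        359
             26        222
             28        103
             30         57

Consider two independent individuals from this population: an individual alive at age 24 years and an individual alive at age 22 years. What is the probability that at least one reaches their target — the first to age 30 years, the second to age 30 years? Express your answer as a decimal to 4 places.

0.2472

p₁ = l_30/l_24 = 57/359 = 0.158774; p₂ = l_30/l_22 = 57/542 = 0.105166.
P(at least one) = 1 − (1−p₁)(1−p₂) = 1 − 0.841226 × 0.894834 = 0.247242.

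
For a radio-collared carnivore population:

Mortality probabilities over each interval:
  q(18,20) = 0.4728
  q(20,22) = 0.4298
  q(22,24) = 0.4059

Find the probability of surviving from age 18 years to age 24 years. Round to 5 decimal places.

The overall survival probability is (1 − 0.4728) × (1 − 0.4298) × (1 − 0.4059).
= 0.5272 × 0.5702 × 0.5941 = 0.178592.

0.17859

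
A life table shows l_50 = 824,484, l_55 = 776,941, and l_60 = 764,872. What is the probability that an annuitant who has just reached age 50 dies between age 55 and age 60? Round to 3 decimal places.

We want 5|5q50 = (l_55 − l_60)/l_50.
This is the probability of reaching 55 but not 60, conditional on being alive at 50: (l_55 − l_60) / l_50.
= (776,941 − 764,872) / 824,484 = 12,069 / 824,484 = 0.014638.

0.015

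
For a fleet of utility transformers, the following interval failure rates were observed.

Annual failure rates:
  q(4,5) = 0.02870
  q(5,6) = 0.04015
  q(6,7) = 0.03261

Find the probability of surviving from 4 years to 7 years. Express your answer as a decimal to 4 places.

P(survive 4→7) = (1 − 0.02870) × (1 − 0.04015) × (1 − 0.03261).
= 0.97130 × 0.95985 × 0.96739 = 0.901900.

0.9019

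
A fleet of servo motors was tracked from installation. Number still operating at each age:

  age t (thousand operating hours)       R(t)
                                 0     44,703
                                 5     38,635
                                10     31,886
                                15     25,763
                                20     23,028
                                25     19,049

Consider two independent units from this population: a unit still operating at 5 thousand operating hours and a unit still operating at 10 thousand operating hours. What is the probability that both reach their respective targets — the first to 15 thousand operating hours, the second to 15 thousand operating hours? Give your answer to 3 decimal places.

0.539

p₁ = R(15)/R(5) = 25,763/38,635 = 0.666831; p₂ = R(15)/R(10) = 25,763/31,886 = 0.807972.
P(both) = p₁ × p₂ = 0.666831 × 0.807972 = 0.538781.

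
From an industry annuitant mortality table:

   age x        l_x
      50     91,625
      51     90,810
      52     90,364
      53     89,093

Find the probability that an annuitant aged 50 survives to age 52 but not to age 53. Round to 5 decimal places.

0.01387

This is the probability of reaching 52 but not 53, conditional on being alive at 50: (l_52 − l_53) / l_50.
= (90,364 − 89,093) / 91,625 = 1,271 / 91,625 = 0.013872.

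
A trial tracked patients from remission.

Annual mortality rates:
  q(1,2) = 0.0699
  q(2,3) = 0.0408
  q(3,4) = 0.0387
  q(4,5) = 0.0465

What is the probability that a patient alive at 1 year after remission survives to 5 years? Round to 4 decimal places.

0.8177

Chaining the interval survival probabilities: (1 − 0.0699) × (1 − 0.0408) × (1 − 0.0387) × (1 − 0.0465).
= 0.9301 × 0.9592 × 0.9613 × 0.9535 = 0.817746.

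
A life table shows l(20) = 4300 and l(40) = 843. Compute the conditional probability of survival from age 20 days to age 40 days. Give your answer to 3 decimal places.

The conditional survival probability is l(40)/l(20) = 843/4300 = 0.196047.

0.196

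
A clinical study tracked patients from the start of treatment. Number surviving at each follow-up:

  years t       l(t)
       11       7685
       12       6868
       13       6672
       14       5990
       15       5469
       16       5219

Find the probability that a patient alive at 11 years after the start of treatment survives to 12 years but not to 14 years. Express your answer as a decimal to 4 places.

This is the probability of reaching 12 but not 14, conditional on being alive at 11: (l(12) − l(14)) / l(11).
= (6868 − 5990) / 7685 = 878 / 7685 = 0.114249.

0.1142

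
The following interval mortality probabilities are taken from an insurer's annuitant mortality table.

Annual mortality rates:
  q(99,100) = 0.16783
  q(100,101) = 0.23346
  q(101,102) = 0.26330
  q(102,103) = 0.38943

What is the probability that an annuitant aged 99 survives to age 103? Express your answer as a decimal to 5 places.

0.28693

The overall survival probability is (1 − 0.16783) × (1 − 0.23346) × (1 − 0.26330) × (1 − 0.38943).
= 0.83217 × 0.76654 × 0.73670 × 0.61057 = 0.286928.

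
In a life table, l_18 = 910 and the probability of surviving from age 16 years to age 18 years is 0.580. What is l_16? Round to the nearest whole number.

1569

l_16 = l_18 / p = 910 / 0.580 = 1569.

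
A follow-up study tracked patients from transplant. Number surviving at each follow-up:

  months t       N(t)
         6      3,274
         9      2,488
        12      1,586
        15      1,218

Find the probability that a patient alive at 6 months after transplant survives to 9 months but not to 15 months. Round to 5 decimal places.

0.38790

This is the probability of reaching 9 but not 15, conditional on being alive at 6: (N(9) − N(15)) / N(6).
= (2,488 − 1,218) / 3,274 = 1,270 / 3,274 = 0.387905.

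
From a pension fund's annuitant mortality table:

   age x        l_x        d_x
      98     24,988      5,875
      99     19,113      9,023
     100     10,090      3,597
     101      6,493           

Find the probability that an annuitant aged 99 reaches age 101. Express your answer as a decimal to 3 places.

0.340

We want 2p99 = l_101/l_99.
The conditional survival probability is l_101/l_99 = 6,493/19,113 = 0.339716.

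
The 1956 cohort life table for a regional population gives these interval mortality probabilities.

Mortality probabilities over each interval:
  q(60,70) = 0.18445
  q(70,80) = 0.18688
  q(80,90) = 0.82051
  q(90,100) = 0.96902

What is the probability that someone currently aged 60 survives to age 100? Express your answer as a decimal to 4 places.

0.0037

The overall survival probability is (1 − 0.18445) × (1 − 0.18688) × (1 − 0.82051) × (1 − 0.96902).
= 0.81555 × 0.81312 × 0.17949 × 0.03098 = 0.003687.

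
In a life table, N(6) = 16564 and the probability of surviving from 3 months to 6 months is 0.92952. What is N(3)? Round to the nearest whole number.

17820

N(3) = N(6) / p = 16564 / 0.92952 = 17820.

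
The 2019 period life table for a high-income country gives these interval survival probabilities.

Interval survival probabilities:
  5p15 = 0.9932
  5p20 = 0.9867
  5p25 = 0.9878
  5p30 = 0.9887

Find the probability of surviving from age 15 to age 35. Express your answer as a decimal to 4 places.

0.9571

Survival from 15 to 35 is the product of surviving each interval: 0.9932 × 0.9867 × 0.9878 × 0.9887.
= 0.957096.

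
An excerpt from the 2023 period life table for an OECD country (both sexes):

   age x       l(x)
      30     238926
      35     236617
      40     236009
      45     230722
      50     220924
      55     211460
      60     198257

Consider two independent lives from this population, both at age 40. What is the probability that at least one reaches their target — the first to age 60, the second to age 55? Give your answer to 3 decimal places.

p₁ = l(60)/l(40) = 198257/236009 = 0.840040; p₂ = l(55)/l(40) = 211460/236009 = 0.895983.
P(at least one) = 1 − (1−p₁)(1−p₂) = 1 − 0.159960 × 0.104017 = 0.983361.

0.983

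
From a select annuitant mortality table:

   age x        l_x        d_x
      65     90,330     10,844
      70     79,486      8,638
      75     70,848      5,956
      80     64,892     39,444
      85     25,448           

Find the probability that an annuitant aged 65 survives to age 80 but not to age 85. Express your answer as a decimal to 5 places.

We want 15|5q65 = (l_80 − l_85)/l_65.
This is the probability of reaching 80 but not 85, conditional on being alive at 65: (l_80 − l_85) / l_65.
= (64,892 − 25,448) / 90,330 = 39,444 / 90,330 = 0.436666.

0.43667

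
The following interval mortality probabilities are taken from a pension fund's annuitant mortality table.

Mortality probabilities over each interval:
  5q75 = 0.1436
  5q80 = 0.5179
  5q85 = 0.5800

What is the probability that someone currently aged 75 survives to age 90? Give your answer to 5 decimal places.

The overall survival probability is (1 − 0.1436) × (1 − 0.5179) × (1 − 0.5800).
= 0.8564 × 0.4821 × 0.4200 = 0.173406.

0.17341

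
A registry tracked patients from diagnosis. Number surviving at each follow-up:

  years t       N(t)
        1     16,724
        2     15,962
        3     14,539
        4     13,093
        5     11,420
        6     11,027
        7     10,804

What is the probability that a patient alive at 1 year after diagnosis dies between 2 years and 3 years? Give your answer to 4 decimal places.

0.0851

This is the probability of reaching 2 but not 3, conditional on being alive at 1: (N(2) − N(3)) / N(1).
= (15,962 − 14,539) / 16,724 = 1,423 / 16,724 = 0.085087.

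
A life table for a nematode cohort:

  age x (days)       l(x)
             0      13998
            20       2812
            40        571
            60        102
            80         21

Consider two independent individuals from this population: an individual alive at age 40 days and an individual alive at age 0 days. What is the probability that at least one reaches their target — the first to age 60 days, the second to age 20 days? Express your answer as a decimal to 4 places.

0.3436

p₁ = l(60)/l(40) = 102/571 = 0.178634; p₂ = l(20)/l(0) = 2812/13998 = 0.200886.
P(at least one) = 1 − (1−p₁)(1−p₂) = 1 − 0.821366 × 0.799114 = 0.343635.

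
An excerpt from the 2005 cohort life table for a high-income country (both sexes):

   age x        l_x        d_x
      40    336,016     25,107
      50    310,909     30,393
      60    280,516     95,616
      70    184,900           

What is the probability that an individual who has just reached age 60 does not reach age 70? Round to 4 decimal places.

0.3409

P(die before 70 | alive at 60) = 1 − l_70/l_60 = 1 − 184,900/280,516 = (95,616)/280,516 = 0.340858.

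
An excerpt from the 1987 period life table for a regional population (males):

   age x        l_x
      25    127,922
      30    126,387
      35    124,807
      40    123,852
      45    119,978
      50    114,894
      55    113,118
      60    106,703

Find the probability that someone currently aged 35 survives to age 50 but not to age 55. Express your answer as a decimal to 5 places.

0.01423

We want 15|5q35 = (l_50 − l_55)/l_35.
This is the probability of reaching 50 but not 55, conditional on being alive at 35: (l_50 − l_55) / l_35.
= (114,894 − 113,118) / 124,807 = 1,776 / 124,807 = 0.014230.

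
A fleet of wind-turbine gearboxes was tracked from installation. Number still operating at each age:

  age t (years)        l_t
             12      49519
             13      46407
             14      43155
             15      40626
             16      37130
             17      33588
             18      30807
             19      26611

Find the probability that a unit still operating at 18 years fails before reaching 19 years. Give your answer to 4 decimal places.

0.1362

P(fail before 19 | operational at 18) = 1 − l_19/l_18 = 1 − 26611/30807 = (4196)/30807 = 0.136203.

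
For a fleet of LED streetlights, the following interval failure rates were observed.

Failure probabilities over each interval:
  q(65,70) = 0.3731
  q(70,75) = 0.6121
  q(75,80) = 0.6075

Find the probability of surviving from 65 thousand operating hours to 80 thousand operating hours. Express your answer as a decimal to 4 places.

0.0954

P(survive 65→80) = (1 − 0.3731) × (1 − 0.6121) × (1 − 0.6075).
= 0.6269 × 0.3879 × 0.3925 = 0.095446.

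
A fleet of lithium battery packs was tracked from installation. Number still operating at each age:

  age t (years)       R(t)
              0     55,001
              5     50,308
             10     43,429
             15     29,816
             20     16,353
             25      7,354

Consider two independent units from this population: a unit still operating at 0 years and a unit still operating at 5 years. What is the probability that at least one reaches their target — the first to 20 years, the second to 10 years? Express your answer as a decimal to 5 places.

0.90392

p₁ = R(20)/R(0) = 16,353/55,001 = 0.297322; p₂ = R(10)/R(5) = 43,429/50,308 = 0.863262.
P(at least one) = 1 − (1−p₁)(1−p₂) = 1 − 0.702678 × 0.136738 = 0.903917.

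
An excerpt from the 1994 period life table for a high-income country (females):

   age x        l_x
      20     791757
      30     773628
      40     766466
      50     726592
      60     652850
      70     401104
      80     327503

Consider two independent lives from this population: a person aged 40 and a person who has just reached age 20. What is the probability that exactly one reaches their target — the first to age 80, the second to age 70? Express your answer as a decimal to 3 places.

p₁ = l_80/l_40 = 327503/766466 = 0.427290; p₂ = l_70/l_20 = 401104/791757 = 0.506600.
P(exactly one) = p₁(1−p₂) + (1−p₁)p₂ = 0.210825 + 0.290135 = 0.500960.

0.501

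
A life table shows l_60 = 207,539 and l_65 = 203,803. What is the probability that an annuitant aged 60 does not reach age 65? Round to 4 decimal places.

P(die before 65 | alive at 60) = 1 − l_65/l_60 = 1 − 203,803/207,539 = (3,736)/207,539 = 0.018001.

0.0180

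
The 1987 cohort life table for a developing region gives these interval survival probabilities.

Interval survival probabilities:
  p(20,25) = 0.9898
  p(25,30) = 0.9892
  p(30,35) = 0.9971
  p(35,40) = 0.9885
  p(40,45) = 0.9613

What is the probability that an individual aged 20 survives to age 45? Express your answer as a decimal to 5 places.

P(survive 20→45) = 0.9898 × 0.9892 × 0.9971 × 0.9885 × 0.9613.
= 0.927696.

0.92770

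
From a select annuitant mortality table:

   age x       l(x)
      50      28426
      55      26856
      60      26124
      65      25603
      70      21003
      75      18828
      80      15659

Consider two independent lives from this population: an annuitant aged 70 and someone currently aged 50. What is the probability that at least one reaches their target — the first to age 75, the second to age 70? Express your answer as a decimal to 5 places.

0.97296

p₁ = l(75)/l(70) = 18828/21003 = 0.896443; p₂ = l(70)/l(50) = 21003/28426 = 0.738866.
P(at least one) = 1 − (1−p₁)(1−p₂) = 1 − 0.103557 × 0.261134 = 0.972958.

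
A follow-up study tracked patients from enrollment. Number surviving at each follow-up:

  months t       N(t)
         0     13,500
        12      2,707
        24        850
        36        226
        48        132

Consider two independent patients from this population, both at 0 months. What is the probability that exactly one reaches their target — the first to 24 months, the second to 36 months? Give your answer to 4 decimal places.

p₁ = N(24)/N(0) = 850/13,500 = 0.062963; p₂ = N(36)/N(0) = 226/13,500 = 0.016741.
P(exactly one) = p₁(1−p₂) + (1−p₁)p₂ = 0.061909 + 0.015687 = 0.077596.

0.0776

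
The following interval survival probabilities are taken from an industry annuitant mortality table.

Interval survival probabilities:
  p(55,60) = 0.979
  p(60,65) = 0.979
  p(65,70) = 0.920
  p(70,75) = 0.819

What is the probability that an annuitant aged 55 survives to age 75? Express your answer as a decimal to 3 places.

0.722

Chaining the interval survival probabilities: 0.979 × 0.979 × 0.920 × 0.819.
= 0.722166.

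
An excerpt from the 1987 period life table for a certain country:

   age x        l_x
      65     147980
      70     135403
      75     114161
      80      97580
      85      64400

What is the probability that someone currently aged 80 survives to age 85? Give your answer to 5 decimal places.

We want 5p80 = l_85/l_80.
The conditional survival probability is l_85/l_80 = 64400/97580 = 0.659971.

0.65997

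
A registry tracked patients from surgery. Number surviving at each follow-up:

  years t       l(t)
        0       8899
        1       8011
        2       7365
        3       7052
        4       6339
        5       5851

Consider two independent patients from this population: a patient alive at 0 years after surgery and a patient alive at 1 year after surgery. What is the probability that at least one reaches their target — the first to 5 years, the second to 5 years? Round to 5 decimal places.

p₁ = l(5)/l(0) = 5851/8899 = 0.657490; p₂ = l(5)/l(1) = 5851/8011 = 0.730371.
P(at least one) = 1 − (1−p₁)(1−p₂) = 1 − 0.342510 × 0.269629 = 0.907649.

0.90765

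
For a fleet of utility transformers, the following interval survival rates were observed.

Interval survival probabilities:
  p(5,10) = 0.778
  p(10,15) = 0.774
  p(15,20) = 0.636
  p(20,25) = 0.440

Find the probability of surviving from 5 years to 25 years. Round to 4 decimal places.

P(survive 5→25) = 0.778 × 0.774 × 0.636 × 0.440.
= 0.168512.

0.1685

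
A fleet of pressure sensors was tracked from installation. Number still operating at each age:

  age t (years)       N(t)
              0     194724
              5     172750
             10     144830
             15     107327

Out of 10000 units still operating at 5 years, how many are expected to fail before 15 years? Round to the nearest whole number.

The relevant probability is 1 − 107327/172750 = 0.378715.
Expected number = 10000 × 0.378715 = 3787.

3787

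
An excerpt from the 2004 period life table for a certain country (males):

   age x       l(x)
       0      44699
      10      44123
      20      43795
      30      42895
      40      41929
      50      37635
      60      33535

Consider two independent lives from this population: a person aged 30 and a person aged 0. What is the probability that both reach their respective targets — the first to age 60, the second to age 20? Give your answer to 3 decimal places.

p₁ = l(60)/l(30) = 33535/42895 = 0.781793; p₂ = l(20)/l(0) = 43795/44699 = 0.979776.
P(both) = p₁ × p₂ = 0.781793 × 0.979776 = 0.765982.

0.766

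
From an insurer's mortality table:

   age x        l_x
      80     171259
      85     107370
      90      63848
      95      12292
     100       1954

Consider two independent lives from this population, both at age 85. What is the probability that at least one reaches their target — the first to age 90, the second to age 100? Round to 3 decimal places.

p₁ = l_90/l_85 = 63848/107370 = 0.594654; p₂ = l_100/l_85 = 1954/107370 = 0.018199.
P(at least one) = 1 − (1−p₁)(1−p₂) = 1 − 0.405346 × 0.981801 = 0.602031.

0.602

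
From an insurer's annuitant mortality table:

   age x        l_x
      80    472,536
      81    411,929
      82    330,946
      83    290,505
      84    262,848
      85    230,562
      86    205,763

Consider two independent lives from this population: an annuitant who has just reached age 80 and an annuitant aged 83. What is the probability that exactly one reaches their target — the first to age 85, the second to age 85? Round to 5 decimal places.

p₁ = l_85/l_80 = 230,562/472,536 = 0.487925; p₂ = l_85/l_83 = 230,562/290,505 = 0.793659.
P(exactly one) = p₁(1−p₂) + (1−p₁)p₂ = 0.100679 + 0.406413 = 0.507092.

0.50709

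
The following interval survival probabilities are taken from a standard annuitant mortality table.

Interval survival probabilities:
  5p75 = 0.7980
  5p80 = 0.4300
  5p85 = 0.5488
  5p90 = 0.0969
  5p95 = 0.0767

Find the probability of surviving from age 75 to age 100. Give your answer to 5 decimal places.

0.00140

The overall survival probability is 0.7980 × 0.4300 × 0.5488 × 0.0969 × 0.0767.
= 0.001400.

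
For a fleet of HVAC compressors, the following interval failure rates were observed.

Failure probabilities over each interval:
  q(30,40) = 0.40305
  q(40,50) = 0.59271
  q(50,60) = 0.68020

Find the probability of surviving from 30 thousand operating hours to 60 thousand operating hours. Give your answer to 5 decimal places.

0.07775

The overall survival probability is (1 − 0.40305) × (1 − 0.59271) × (1 − 0.68020).
= 0.59695 × 0.40729 × 0.31980 = 0.077754.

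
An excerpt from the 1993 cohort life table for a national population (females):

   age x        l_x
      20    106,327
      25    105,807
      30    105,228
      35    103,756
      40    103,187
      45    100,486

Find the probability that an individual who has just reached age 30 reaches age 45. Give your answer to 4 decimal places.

We want 15p30 = l_45/l_30.
The conditional survival probability is l_45/l_30 = 100,486/105,228 = 0.954936.

0.9549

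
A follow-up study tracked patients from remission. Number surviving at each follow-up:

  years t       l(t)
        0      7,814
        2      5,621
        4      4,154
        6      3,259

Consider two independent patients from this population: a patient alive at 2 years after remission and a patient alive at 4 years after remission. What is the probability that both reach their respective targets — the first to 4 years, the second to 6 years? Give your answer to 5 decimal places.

p₁ = l(4)/l(2) = 4,154/5,621 = 0.739014; p₂ = l(6)/l(4) = 3,259/4,154 = 0.784545.
P(both) = p₁ × p₂ = 0.739014 × 0.784545 = 0.579790.

0.57979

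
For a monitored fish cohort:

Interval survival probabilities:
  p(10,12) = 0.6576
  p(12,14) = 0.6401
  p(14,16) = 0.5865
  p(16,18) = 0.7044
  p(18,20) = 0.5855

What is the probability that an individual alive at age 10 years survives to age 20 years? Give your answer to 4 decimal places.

0.1018

Survival from 10 to 20 is the product of surviving each interval: 0.6576 × 0.6401 × 0.5865 × 0.7044 × 0.5855.
= 0.101818.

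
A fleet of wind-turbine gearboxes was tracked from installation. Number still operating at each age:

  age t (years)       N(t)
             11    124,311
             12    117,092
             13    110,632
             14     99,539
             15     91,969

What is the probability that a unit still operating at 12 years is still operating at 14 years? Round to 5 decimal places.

0.85009

The conditional survival probability is N(14)/N(12) = 99,539/117,092 = 0.850092.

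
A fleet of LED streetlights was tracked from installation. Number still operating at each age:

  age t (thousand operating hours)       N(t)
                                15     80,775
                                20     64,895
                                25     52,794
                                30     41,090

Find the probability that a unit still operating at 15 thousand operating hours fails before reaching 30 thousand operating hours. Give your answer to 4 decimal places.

0.4913

P(fail before 30 | operational at 15) = 1 − N(30)/N(15) = 1 − 41,090/80,775 = (39,685)/80,775 = 0.491303.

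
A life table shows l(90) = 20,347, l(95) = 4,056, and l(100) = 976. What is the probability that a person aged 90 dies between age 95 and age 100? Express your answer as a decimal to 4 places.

0.1514

This is the probability of reaching 95 but not 100, conditional on being alive at 90: (l(95) − l(100)) / l(90).
= (4,056 − 976) / 20,347 = 3,080 / 20,347 = 0.151374.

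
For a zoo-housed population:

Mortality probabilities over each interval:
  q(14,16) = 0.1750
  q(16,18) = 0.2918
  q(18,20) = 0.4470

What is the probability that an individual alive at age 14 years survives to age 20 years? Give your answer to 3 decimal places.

Chaining the interval survival probabilities: (1 − 0.1750) × (1 − 0.2918) × (1 − 0.4470).
= 0.8250 × 0.7082 × 0.5530 = 0.323099.

0.323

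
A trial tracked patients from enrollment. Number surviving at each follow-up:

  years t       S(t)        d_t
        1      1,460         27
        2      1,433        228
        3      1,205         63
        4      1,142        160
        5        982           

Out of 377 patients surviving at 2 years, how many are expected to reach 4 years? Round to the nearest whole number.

The relevant probability is 1,142/1,433 = 0.796930.
Expected number = 377 × 0.796930 = 300.

300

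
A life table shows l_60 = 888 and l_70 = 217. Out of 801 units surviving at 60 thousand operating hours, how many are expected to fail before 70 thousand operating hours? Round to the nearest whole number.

605

The relevant probability is 1 − 217/888 = 0.755631.
Expected number = 801 × 0.755631 = 605.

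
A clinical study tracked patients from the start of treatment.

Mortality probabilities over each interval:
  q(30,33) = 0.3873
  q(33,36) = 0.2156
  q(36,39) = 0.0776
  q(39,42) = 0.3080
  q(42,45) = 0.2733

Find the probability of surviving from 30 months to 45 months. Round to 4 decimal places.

0.2229

The overall survival probability is (1 − 0.3873) × (1 − 0.2156) × (1 − 0.0776) × (1 − 0.3080) × (1 − 0.2733).
= 0.6127 × 0.7844 × 0.9224 × 0.6920 × 0.7267 = 0.222929.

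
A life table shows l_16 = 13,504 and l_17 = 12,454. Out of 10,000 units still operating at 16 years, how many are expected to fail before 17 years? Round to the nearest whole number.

The relevant probability is 1 − 12,454/13,504 = 0.077755.
Expected number = 10,000 × 0.077755 = 778.

778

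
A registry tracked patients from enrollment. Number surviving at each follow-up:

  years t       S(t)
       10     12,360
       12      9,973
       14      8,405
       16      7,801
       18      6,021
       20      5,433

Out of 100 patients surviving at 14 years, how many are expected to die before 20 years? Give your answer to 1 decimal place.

The relevant probability is 1 − 5,433/8,405 = 0.353599.
Expected number = 100 × 0.353599 = 35.4.

35.4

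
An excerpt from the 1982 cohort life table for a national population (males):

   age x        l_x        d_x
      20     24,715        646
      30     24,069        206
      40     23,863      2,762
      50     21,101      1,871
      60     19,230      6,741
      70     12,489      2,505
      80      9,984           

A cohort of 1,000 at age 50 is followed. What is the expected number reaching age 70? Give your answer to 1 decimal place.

The relevant probability is 12,489/21,101 = 0.591868.
Expected number = 1,000 × 0.591868 = 591.9.

591.9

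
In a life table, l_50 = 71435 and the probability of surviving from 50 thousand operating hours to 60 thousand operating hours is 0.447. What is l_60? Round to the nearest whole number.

l_60 = l_50 × p = 71435 × 0.447 = 31931.

31931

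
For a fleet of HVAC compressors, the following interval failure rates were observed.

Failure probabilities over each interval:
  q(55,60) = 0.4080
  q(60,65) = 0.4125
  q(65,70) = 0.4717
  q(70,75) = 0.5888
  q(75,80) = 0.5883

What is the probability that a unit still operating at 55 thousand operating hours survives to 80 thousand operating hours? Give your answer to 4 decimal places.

The overall survival probability is (1 − 0.4080) × (1 − 0.4125) × (1 − 0.4717) × (1 − 0.5888) × (1 − 0.5883).
= 0.5920 × 0.5875 × 0.5283 × 0.4112 × 0.4117 = 0.031106.

0.0311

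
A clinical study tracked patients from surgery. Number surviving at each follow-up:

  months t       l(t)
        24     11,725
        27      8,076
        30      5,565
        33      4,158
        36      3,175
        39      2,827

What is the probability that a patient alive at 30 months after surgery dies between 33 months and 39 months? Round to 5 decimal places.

0.23917

This is the probability of reaching 33 but not 39, conditional on being alive at 30: (l(33) − l(39)) / l(30).
= (4,158 − 2,827) / 5,565 = 1,331 / 5,565 = 0.239173.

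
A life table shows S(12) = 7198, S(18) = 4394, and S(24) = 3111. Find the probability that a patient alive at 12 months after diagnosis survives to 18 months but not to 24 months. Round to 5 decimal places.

This is the probability of reaching 18 but not 24, conditional on being alive at 12: (S(18) − S(24)) / S(12).
= (4394 − 3111) / 7198 = 1283 / 7198 = 0.178244.

0.17824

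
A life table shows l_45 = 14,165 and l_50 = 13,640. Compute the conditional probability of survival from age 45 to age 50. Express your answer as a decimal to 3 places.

We want 5p45 = l_50/l_45.
The conditional survival probability is l_50/l_45 = 13,640/14,165 = 0.962937.

0.963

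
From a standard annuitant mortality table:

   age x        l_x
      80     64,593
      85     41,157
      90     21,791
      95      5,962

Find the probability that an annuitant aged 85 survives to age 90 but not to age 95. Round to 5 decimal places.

0.38460

We want 5|5q85 = (l_90 − l_95)/l_85.
This is the probability of reaching 90 but not 95, conditional on being alive at 85: (l_90 − l_95) / l_85.
= (21,791 − 5,962) / 41,157 = 15,829 / 41,157 = 0.384600.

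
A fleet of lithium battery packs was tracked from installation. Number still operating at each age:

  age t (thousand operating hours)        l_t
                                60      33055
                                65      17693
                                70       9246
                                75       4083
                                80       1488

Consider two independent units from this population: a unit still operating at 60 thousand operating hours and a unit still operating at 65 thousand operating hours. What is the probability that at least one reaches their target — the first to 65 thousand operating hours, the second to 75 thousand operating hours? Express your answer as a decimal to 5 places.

p₁ = l_65/l_60 = 17693/33055 = 0.535259; p₂ = l_75/l_65 = 4083/17693 = 0.230769.
P(at least one) = 1 − (1−p₁)(1−p₂) = 1 − 0.464741 × 0.769231 = 0.642507.

0.64251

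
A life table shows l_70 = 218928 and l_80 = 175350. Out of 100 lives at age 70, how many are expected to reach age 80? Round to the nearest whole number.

The relevant probability is 175350/218928 = 0.800948.
Expected number = 100 × 0.800948 = 80.

80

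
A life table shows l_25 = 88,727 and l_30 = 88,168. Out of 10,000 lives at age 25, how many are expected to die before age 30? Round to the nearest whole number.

63

The relevant probability is 1 − 88,168/88,727 = 0.006300.
Expected number = 10,000 × 0.006300 = 63.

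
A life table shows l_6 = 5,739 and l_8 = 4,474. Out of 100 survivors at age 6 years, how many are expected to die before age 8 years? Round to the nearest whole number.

The relevant probability is 1 − 4,474/5,739 = 0.220422.
Expected number = 100 × 0.220422 = 22.

22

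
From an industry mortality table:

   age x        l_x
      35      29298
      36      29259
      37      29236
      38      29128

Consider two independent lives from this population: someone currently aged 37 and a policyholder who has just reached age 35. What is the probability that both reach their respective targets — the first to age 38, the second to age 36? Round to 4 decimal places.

0.9950

p₁ = l_38/l_37 = 29128/29236 = 0.996306; p₂ = l_36/l_35 = 29259/29298 = 0.998669.
P(both) = p₁ × p₂ = 0.996306 × 0.998669 = 0.994980.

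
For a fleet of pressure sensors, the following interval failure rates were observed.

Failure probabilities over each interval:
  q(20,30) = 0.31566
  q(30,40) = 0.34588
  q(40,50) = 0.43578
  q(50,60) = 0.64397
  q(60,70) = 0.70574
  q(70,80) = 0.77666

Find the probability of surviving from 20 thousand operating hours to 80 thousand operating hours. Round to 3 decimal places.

0.006

The overall survival probability is (1 − 0.31566) × (1 − 0.34588) × (1 − 0.43578) × (1 − 0.64397) × (1 − 0.70574) × (1 − 0.77666).
= 0.68434 × 0.65412 × 0.56422 × 0.35603 × 0.29426 × 0.22334 = 0.005910.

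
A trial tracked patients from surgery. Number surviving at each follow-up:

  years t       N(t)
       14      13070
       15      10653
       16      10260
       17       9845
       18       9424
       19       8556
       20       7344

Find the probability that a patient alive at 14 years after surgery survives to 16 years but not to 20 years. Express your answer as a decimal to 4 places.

0.2231

This is the probability of reaching 16 but not 20, conditional on being alive at 14: (N(16) − N(20)) / N(14).
= (10260 − 7344) / 13070 = 2916 / 13070 = 0.223106.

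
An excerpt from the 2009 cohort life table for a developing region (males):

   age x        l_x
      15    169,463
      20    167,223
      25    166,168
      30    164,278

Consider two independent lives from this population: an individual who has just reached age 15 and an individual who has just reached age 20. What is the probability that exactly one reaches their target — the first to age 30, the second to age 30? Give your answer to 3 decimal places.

p₁ = l_30/l_15 = 164,278/169,463 = 0.969403; p₂ = l_30/l_20 = 164,278/167,223 = 0.982389.
P(exactly one) = p₁(1−p₂) + (1−p₁)p₂ = 0.017072 + 0.030058 = 0.047130.

0.047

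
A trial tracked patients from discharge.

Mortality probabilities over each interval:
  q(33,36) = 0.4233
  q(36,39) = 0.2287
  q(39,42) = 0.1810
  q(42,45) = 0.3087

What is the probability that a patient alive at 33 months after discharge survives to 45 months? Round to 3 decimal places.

0.252

P(survive 33→45) = (1 − 0.4233) × (1 − 0.2287) × (1 − 0.1810) × (1 − 0.3087).
= 0.5767 × 0.7713 × 0.8190 × 0.6913 = 0.251839.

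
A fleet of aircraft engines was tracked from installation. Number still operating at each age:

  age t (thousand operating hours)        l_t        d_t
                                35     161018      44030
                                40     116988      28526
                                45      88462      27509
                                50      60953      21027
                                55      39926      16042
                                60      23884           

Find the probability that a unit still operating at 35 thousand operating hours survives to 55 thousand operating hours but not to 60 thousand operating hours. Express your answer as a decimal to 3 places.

This is the probability of reaching 55 but not 60, conditional on being operational at 35: (l_55 − l_60) / l_35.
= (39926 − 23884) / 161018 = 16042 / 161018 = 0.099629.

0.100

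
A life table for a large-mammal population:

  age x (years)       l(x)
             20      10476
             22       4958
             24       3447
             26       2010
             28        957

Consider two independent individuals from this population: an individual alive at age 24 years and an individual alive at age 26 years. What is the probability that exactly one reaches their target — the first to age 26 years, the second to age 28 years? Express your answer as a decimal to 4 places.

p₁ = l(26)/l(24) = 2010/3447 = 0.583116; p₂ = l(28)/l(26) = 957/2010 = 0.476119.
P(exactly one) = p₁(1−p₂) + (1−p₁)p₂ = 0.305483 + 0.198486 = 0.503970.

0.5040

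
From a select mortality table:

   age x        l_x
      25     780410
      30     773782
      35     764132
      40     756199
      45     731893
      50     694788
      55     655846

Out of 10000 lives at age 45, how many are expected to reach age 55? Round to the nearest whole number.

The relevant probability is 655846/731893 = 0.896095.
Expected number = 10000 × 0.896095 = 8961.

8961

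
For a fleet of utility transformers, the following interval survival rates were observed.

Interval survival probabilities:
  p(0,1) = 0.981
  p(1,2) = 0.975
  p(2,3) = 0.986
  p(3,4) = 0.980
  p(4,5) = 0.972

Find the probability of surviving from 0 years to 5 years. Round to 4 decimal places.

0.8983

P(survive 0→5) = 0.981 × 0.975 × 0.986 × 0.980 × 0.972.
= 0.898344.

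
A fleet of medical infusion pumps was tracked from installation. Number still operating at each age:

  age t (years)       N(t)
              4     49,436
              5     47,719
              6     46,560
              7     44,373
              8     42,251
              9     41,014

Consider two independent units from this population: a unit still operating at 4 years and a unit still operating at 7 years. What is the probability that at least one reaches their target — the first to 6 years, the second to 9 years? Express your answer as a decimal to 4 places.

p₁ = N(6)/N(4) = 46,560/49,436 = 0.941824; p₂ = N(9)/N(7) = 41,014/44,373 = 0.924301.
P(at least one) = 1 − (1−p₁)(1−p₂) = 1 − 0.058176 × 0.075699 = 0.995596.

0.9956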